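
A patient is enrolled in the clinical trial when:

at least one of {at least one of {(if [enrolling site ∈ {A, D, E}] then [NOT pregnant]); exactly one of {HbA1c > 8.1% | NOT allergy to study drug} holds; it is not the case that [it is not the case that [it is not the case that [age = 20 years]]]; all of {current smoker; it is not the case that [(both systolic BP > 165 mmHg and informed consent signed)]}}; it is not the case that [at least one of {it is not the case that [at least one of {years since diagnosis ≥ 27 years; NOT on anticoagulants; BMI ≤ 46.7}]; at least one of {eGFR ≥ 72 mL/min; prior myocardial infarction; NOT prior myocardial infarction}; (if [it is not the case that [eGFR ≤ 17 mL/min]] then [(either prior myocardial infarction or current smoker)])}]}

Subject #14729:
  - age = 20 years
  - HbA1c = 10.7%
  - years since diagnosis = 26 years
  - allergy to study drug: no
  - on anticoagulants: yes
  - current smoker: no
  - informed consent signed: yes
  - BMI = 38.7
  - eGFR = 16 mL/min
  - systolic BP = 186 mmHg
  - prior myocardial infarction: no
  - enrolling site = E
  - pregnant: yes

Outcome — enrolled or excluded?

Atomic conditions:
  enrolling site ∈ {A, D, E}: E is in the set → true
  NOT pregnant: yes → false
  HbA1c > 8.1%: 10.7 > 8.1 is true
  NOT allergy to study drug: no → true
  age = 20 years: 20 == 20 is true
  current smoker: no → false
  systolic BP > 165 mmHg: 186 > 165 is true
  informed consent signed: yes → true
  years since diagnosis ≥ 27 years: 26 ≥ 27 is false
  NOT on anticoagulants: yes → false
  BMI ≤ 46.7: 38.7 ≤ 46.7 is true
  eGFR ≥ 72 mL/min: 16 ≥ 72 is false
  prior myocardial infarction: no → false
  NOT prior myocardial infarction: no → true
  eGFR ≤ 17 mL/min: 16 ≤ 17 is true
Combine:
[1.1] true → false = false
[1.2] exactly-one(true, true) = false
[1.3.1.1] NOT true = false
[1.3.1] NOT false = true
[1.3] NOT true = false
[1.4.2.1] true AND true = true
[1.4.2] NOT true = false
[1.4] false AND false = false
[1] false OR false OR false OR false = false
[2.1.1.1] false OR false OR true = true
[2.1.1] NOT true = false
[2.1.2] false OR false OR true = true
[2.1.3.1] NOT true = false
[2.1.3.2] false OR false = false
[2.1.3] false → false (antecedent false ⇒ implication holds) = true
[2.1] false OR true OR true = true
[2] NOT true = false
[root] false OR false = false
Overall: false → excluded

Excluded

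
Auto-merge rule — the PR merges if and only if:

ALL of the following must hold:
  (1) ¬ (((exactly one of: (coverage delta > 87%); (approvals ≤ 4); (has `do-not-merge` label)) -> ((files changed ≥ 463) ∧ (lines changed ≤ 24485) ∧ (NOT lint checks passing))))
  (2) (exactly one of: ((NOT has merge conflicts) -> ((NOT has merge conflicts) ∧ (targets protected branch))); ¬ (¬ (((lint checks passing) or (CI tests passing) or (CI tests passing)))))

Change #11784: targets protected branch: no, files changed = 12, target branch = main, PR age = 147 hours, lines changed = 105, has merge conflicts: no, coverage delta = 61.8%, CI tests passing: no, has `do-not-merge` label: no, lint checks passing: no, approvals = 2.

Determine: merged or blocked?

Atomic conditions:
  coverage delta > 87%: 61.8 > 87 is false
  approvals ≤ 4: 2 ≤ 4 is true
  has `do-not-merge` label: no → false
  files changed ≥ 463: 12 ≥ 463 is false
  lines changed ≤ 24485: 105 ≤ 24485 is true
  NOT lint checks passing: no → true
  NOT has merge conflicts: no → true
  targets protected branch: no → false
  lint checks passing: no → false
  CI tests passing: no → false
Combine:
[1.1.1] exactly-one(false, true, false) = true
[1.1.2] false AND true AND true = false
[1.1] true → false = false
[1] NOT false = true
[2.1.2] true AND false = false
[2.1] true → false = false
[2.2.1.1] false OR false OR false = false
[2.2.1] NOT false = true
[2.2] NOT true = false
[2] exactly-one(false, false) = false
[root] true AND false = false
Overall: false → blocked

Blocked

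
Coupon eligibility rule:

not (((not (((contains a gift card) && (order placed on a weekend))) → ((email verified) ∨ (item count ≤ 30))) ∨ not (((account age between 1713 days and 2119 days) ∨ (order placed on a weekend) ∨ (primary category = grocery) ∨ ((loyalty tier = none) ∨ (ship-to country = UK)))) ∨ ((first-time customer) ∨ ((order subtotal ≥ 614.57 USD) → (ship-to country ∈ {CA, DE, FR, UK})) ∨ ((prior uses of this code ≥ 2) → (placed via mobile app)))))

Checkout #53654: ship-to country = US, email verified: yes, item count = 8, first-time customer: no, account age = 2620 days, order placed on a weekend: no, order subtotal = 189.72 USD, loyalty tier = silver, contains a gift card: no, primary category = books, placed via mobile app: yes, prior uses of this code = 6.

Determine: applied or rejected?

Atomic conditions:
  contains a gift card: no → false
  order placed on a weekend: no → false
  email verified: yes → true
  item count ≤ 30: 8 ≤ 30 is true
  account age between 1713 days and 2119 days: 2620 in [1713, 2119] is false
  primary category = grocery: books == grocery is false
  loyalty tier = none: silver == none is false
  ship-to country = UK: US == UK is false
  first-time customer: no → false
  order subtotal ≥ 614.57 USD: 189.72 ≥ 614.57 is false
  ship-to country ∈ {CA, DE, FR, UK}: US is not in the set → false
  prior uses of this code ≥ 2: 6 ≥ 2 is true
  placed via mobile app: yes → true
Combine:
[1.1.1.1] false AND false = false
[1.1.1] NOT false = true
[1.1.2] true OR true = true
[1.1] true → true = true
[1.2.1.4] false OR false = false
[1.2.1] false OR false OR false OR false = false
[1.2] NOT false = true
[1.3.2] false → false (antecedent false ⇒ implication holds) = true
[1.3.3] true → true = true
[1.3] false OR true OR true = true
[1] true OR true OR true = true
[root] NOT true = false
Overall: false → rejected

Rejected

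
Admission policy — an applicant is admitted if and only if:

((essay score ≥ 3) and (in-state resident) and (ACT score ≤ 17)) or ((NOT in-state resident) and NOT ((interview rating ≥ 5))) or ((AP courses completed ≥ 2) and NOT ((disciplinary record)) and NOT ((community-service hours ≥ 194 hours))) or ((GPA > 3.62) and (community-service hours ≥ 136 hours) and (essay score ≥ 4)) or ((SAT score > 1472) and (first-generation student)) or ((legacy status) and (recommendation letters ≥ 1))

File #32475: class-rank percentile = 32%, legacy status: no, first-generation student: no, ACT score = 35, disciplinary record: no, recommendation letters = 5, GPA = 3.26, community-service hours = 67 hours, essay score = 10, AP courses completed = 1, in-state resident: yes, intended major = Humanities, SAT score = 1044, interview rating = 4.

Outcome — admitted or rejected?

Atomic conditions:
  essay score ≥ 3: 10 ≥ 3 is true
  in-state resident: yes → true
  ACT score ≤ 17: 35 ≤ 17 is false
  NOT in-state resident: yes → false
  interview rating ≥ 5: 4 ≥ 5 is false
  AP courses completed ≥ 2: 1 ≥ 2 is false
  disciplinary record: no → false
  community-service hours ≥ 194 hours: 67 ≥ 194 is false
  GPA > 3.62: 3.26 > 3.62 is false
  community-service hours ≥ 136 hours: 67 ≥ 136 is false
  essay score ≥ 4: 10 ≥ 4 is true
  SAT score > 1472: 1044 > 1472 is false
  first-generation student: no → false
  legacy status: no → false
  recommendation letters ≥ 1: 5 ≥ 1 is true
Combine:
[1] true AND true AND false = false
[2.2] NOT false = true
[2] false AND true = false
[3.2] NOT false = true
[3.3] NOT false = true
[3] false AND true AND true = false
[4] false AND false AND true = false
[5] false AND false = false
[6] false AND true = false
[root] false OR false OR false OR false OR false OR false = false
Overall: false → rejected

Rejected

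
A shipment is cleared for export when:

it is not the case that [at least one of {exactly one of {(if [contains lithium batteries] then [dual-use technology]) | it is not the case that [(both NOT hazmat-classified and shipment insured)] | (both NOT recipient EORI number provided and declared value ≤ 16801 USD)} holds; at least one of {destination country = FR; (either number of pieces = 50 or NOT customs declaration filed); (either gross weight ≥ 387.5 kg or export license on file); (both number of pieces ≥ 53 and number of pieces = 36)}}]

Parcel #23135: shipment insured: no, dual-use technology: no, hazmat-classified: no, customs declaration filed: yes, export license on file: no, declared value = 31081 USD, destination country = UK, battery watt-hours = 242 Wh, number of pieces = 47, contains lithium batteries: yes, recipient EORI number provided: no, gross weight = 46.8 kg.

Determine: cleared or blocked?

Atomic conditions:
  contains lithium batteries: yes → true
  dual-use technology: no → false
  NOT hazmat-classified: no → true
  shipment insured: no → false
  NOT recipient EORI number provided: no → true
  declared value ≤ 16801 USD: 31081 ≤ 16801 is false
  destination country = FR: UK == FR is false
  number of pieces = 50: 47 == 50 is false
  NOT customs declaration filed: yes → false
  gross weight ≥ 387.5 kg: 46.8 ≥ 387.5 is false
  export license on file: no → false
  number of pieces ≥ 53: 47 ≥ 53 is false
  number of pieces = 36: 47 == 36 is false
Combine:
[1.1.1] true → false = false
[1.1.2.1] true AND false = false
[1.1.2] NOT false = true
[1.1.3] true AND false = false
[1.1] exactly-one(false, true, false) = true
[1.2.2] false OR false = false
[1.2.3] false OR false = false
[1.2.4] false AND false = false
[1.2] false OR false OR false OR false = false
[1] true OR false = true
[root] NOT true = false
Overall: false → blocked

Blocked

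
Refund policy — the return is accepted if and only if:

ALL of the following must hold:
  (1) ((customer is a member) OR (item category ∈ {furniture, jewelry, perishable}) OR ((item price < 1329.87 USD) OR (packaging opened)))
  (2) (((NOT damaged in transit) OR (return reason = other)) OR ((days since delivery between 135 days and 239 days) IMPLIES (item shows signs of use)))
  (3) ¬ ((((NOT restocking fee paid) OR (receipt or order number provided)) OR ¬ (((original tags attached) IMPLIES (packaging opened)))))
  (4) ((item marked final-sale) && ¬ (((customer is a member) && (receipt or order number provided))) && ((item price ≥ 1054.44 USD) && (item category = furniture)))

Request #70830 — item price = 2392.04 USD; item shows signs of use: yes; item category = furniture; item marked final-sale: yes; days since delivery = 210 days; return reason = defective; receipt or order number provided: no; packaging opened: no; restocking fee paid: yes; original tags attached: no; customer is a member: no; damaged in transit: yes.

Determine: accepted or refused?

Atomic conditions:
  customer is a member: no → false
  item category ∈ {furniture, jewelry, perishable}: furniture is in the set → true
  item price < 1329.87 USD: 2392.04 < 1329.87 is false
  packaging opened: no → false
  NOT damaged in transit: yes → false
  return reason = other: defective == other is false
  days since delivery between 135 days and 239 days: 210 in [135, 239] is true
  item shows signs of use: yes → true
  NOT restocking fee paid: yes → false
  receipt or order number provided: no → false
  original tags attached: no → false
  item marked final-sale: yes → true
  item price ≥ 1054.44 USD: 2392.04 ≥ 1054.44 is true
  item category = furniture: furniture == furniture is true
Combine:
[1.3] false OR false = false
[1] false OR true OR false = true
[2.1] false OR false = false
[2.2] true → true = true
[2] false OR true = true
[3.1.1] false OR false = false
[3.1.2.1] false → false (antecedent false ⇒ implication holds) = true
[3.1.2] NOT true = false
[3.1] false OR false = false
[3] NOT false = true
[4.2.1] false AND false = false
[4.2] NOT false = true
[4.3] true AND true = true
[4] true AND true AND true = true
[root] true AND true AND true AND true = true
Overall: true → accepted

Accepted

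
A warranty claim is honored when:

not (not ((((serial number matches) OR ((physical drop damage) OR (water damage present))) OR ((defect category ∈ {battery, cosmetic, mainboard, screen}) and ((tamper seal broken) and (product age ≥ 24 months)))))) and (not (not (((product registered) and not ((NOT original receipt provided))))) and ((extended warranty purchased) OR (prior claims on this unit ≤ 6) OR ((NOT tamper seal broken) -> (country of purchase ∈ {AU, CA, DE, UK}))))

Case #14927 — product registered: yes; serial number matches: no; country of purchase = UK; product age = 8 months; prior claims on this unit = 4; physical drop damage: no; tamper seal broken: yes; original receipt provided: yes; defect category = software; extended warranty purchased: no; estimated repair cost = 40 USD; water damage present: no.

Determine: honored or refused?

Refused

Atomic conditions:
  serial number matches: no → false
  physical drop damage: no → false
  water damage present: no → false
  defect category ∈ {battery, cosmetic, mainboard, screen}: software is not in the set → false
  tamper seal broken: yes → true
  product age ≥ 24 months: 8 ≥ 24 is false
  product registered: yes → true
  NOT original receipt provided: yes → false
  extended warranty purchased: no → false
  prior claims on this unit ≤ 6: 4 ≤ 6 is true
  NOT tamper seal broken: yes → false
  country of purchase ∈ {AU, CA, DE, UK}: UK is in the set → true
Combine:
[1.1.1.1.2] false OR false = false
[1.1.1.1] false OR false = false
[1.1.1.2.2] true AND false = false
[1.1.1.2] false AND false = false
[1.1.1] false OR false = false
[1.1] NOT false = true
[1] NOT true = false
[2.1.1.1.2] NOT false = true
[2.1.1.1] true AND true = true
[2.1.1] NOT true = false
[2.1] NOT false = true
[2.2.3] false → true (antecedent false ⇒ implication holds) = true
[2.2] false OR true OR true = true
[2] true AND true = true
[root] false AND true = false
Overall: false → refused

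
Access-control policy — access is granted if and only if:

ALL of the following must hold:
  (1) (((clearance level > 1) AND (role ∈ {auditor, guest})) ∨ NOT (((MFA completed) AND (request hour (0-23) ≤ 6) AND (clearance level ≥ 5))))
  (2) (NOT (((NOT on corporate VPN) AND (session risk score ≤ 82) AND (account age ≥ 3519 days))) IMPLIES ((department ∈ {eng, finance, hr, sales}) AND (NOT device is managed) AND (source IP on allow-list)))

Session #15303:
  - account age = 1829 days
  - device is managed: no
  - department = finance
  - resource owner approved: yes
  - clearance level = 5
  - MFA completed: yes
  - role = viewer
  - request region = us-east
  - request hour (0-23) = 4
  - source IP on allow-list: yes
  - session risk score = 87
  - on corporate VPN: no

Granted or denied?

Atomic conditions:
  clearance level > 1: 5 > 1 is true
  role ∈ {auditor, guest}: viewer is not in the set → false
  MFA completed: yes → true
  request hour (0-23) ≤ 6: 4 ≤ 6 is true
  clearance level ≥ 5: 5 ≥ 5 is true
  NOT on corporate VPN: no → true
  session risk score ≤ 82: 87 ≤ 82 is false
  account age ≥ 3519 days: 1829 ≥ 3519 is false
  department ∈ {eng, finance, hr, sales}: finance is in the set → true
  NOT device is managed: no → true
  source IP on allow-list: yes → true
Combine:
[1.1] true AND false = false
[1.2.1] true AND true AND true = true
[1.2] NOT true = false
[1] false OR false = false
[2.1.1] true AND false AND false = false
[2.1] NOT false = true
[2.2] true AND true AND true = true
[2] true → true = true
[root] false AND true = false
Overall: false → denied

Denied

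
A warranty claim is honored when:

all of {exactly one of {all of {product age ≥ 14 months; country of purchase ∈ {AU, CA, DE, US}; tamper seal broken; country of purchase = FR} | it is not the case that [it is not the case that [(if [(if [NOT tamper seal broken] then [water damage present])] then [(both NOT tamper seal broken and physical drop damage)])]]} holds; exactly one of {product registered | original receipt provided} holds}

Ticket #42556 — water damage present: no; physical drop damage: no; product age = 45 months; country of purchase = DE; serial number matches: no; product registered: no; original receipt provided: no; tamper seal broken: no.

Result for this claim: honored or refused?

Refused

Atomic conditions:
  product age ≥ 14 months: 45 ≥ 14 is true
  country of purchase ∈ {AU, CA, DE, US}: DE is in the set → true
  tamper seal broken: no → false
  country of purchase = FR: DE == FR is false
  NOT tamper seal broken: no → true
  water damage present: no → false
  physical drop damage: no → false
  product registered: no → false
  original receipt provided: no → false
Combine:
[1.1] true AND true AND false AND false = false
[1.2.1.1.1] true → false = false
[1.2.1.1.2] true AND false = false
[1.2.1.1] false → false (antecedent false ⇒ implication holds) = true
[1.2.1] NOT true = false
[1.2] NOT false = true
[1] exactly-one(false, true) = true
[2] exactly-one(false, false) = false
[root] true AND false = false
Overall: false → refused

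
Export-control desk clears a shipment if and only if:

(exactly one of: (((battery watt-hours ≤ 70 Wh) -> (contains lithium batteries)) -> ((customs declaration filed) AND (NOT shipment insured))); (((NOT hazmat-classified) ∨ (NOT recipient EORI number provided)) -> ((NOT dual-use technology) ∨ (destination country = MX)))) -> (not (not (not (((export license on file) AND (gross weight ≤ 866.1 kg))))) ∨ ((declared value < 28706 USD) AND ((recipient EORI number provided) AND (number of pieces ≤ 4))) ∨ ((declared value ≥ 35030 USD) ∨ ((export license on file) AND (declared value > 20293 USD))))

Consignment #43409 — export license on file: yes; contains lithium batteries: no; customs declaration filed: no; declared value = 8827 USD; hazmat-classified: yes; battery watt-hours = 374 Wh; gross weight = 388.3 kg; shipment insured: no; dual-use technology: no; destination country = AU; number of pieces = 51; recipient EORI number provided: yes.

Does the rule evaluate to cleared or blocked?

Atomic conditions:
  battery watt-hours ≤ 70 Wh: 374 ≤ 70 is false
  contains lithium batteries: no → false
  customs declaration filed: no → false
  NOT shipment insured: no → true
  NOT hazmat-classified: yes → false
  NOT recipient EORI number provided: yes → false
  NOT dual-use technology: no → true
  destination country = MX: AU == MX is false
  export license on file: yes → true
  gross weight ≤ 866.1 kg: 388.3 ≤ 866.1 is true
  declared value < 28706 USD: 8827 < 28706 is true
  recipient EORI number provided: yes → true
  number of pieces ≤ 4: 51 ≤ 4 is false
  declared value ≥ 35030 USD: 8827 ≥ 35030 is false
  declared value > 20293 USD: 8827 > 20293 is false
Combine:
[1.1.1] false → false (antecedent false ⇒ implication holds) = true
[1.1.2] false AND true = false
[1.1] true → false = false
[1.2.1] false OR false = false
[1.2.2] true OR false = true
[1.2] false → true (antecedent false ⇒ implication holds) = true
[1] exactly-one(false, true) = true
[2.1.1.1.1] true AND true = true
[2.1.1.1] NOT true = false
[2.1.1] NOT false = true
[2.1] NOT true = false
[2.2.2] true AND false = false
[2.2] true AND false = false
[2.3.2] true AND false = false
[2.3] false OR false = false
[2] false OR false OR false = false
[root] true → false = false
Overall: false → blocked

Blocked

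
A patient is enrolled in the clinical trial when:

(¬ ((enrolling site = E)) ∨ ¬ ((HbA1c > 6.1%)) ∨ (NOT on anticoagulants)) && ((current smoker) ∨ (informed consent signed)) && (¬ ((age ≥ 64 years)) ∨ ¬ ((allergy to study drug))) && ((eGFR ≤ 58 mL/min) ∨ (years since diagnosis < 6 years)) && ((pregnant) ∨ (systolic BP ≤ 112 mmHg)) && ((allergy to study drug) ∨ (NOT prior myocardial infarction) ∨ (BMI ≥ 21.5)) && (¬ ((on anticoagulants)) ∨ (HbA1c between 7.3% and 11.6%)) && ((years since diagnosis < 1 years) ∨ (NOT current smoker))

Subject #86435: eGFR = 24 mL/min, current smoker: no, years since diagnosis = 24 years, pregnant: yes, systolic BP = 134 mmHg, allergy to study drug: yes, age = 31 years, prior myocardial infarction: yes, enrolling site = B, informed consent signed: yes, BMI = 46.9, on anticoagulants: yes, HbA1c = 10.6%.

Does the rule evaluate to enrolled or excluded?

Enrolled

Atomic conditions:
  enrolling site = E: B == E is false
  HbA1c > 6.1%: 10.6 > 6.1 is true
  NOT on anticoagulants: yes → false
  current smoker: no → false
  informed consent signed: yes → true
  age ≥ 64 years: 31 ≥ 64 is false
  allergy to study drug: yes → true
  eGFR ≤ 58 mL/min: 24 ≤ 58 is true
  years since diagnosis < 6 years: 24 < 6 is false
  pregnant: yes → true
  systolic BP ≤ 112 mmHg: 134 ≤ 112 is false
  NOT prior myocardial infarction: yes → false
  BMI ≥ 21.5: 46.9 ≥ 21.5 is true
  on anticoagulants: yes → true
  HbA1c between 7.3% and 11.6%: 10.6 in [7.3, 11.6] is true
  years since diagnosis < 1 years: 24 < 1 is false
  NOT current smoker: no → true
Combine:
[1.1] NOT false = true
[1.2] NOT true = false
[1] true OR false OR false = true
[2] false OR true = true
[3.1] NOT false = true
[3.2] NOT true = false
[3] true OR false = true
[4] true OR false = true
[5] true OR false = true
[6] true OR false OR true = true
[7.1] NOT true = false
[7] false OR true = true
[8] false OR true = true
[root] true AND true AND true AND true AND true AND true AND true AND true = true
Overall: true → enrolled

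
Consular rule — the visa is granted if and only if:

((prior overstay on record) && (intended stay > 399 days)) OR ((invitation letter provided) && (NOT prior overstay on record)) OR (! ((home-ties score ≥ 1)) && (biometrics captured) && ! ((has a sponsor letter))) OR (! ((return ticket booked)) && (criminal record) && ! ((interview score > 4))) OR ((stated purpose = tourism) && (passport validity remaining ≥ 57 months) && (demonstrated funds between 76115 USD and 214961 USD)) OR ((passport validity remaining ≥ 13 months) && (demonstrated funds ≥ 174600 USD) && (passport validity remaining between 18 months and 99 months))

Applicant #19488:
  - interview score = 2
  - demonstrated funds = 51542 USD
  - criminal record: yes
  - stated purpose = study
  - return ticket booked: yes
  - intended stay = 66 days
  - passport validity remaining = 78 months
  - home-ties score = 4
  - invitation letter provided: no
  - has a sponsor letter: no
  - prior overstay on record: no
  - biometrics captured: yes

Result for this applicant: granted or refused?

Refused

Atomic conditions:
  prior overstay on record: no → false
  intended stay > 399 days: 66 > 399 is false
  invitation letter provided: no → false
  NOT prior overstay on record: no → true
  home-ties score ≥ 1: 4 ≥ 1 is true
  biometrics captured: yes → true
  has a sponsor letter: no → false
  return ticket booked: yes → true
  criminal record: yes → true
  interview score > 4: 2 > 4 is false
  stated purpose = tourism: study == tourism is false
  passport validity remaining ≥ 57 months: 78 ≥ 57 is true
  demonstrated funds between 76115 USD and 214961 USD: 51542 in [76115, 214961] is false
  passport validity remaining ≥ 13 months: 78 ≥ 13 is true
  demonstrated funds ≥ 174600 USD: 51542 ≥ 174600 is false
  passport validity remaining between 18 months and 99 months: 78 in [18, 99] is true
Combine:
[1] false AND false = false
[2] false AND true = false
[3.1] NOT true = false
[3.3] NOT false = true
[3] false AND true AND true = false
[4.1] NOT true = false
[4.3] NOT false = true
[4] false AND true AND true = false
[5] false AND true AND false = false
[6] true AND false AND true = false
[root] false OR false OR false OR false OR false OR false = false
Overall: false → refused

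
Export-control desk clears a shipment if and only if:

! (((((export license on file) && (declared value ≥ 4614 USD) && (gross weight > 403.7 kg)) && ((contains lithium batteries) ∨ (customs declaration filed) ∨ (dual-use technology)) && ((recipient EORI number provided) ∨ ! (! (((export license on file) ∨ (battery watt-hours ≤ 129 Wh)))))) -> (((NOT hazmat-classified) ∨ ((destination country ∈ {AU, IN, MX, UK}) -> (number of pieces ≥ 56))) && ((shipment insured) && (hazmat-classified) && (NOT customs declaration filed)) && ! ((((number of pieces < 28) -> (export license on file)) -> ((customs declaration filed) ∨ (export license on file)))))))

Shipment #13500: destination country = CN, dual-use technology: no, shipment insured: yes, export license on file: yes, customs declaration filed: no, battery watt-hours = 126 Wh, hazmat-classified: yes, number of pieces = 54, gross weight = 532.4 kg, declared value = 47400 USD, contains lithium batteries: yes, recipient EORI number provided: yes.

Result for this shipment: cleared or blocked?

Cleared

Atomic conditions:
  export license on file: yes → true
  declared value ≥ 4614 USD: 47400 ≥ 4614 is true
  gross weight > 403.7 kg: 532.4 > 403.7 is true
  contains lithium batteries: yes → true
  customs declaration filed: no → false
  dual-use technology: no → false
  recipient EORI number provided: yes → true
  battery watt-hours ≤ 129 Wh: 126 ≤ 129 is true
  NOT hazmat-classified: yes → false
  destination country ∈ {AU, IN, MX, UK}: CN is not in the set → false
  number of pieces ≥ 56: 54 ≥ 56 is false
  shipment insured: yes → true
  hazmat-classified: yes → true
  NOT customs declaration filed: no → true
  number of pieces < 28: 54 < 28 is false
Combine:
[1.1.1] true AND true AND true = true
[1.1.2] true OR false OR false = true
[1.1.3.2.1.1] true OR true = true
[1.1.3.2.1] NOT true = false
[1.1.3.2] NOT false = true
[1.1.3] true OR true = true
[1.1] true AND true AND true = true
[1.2.1.2] false → false (antecedent false ⇒ implication holds) = true
[1.2.1] false OR true = true
[1.2.2] true AND true AND true = true
[1.2.3.1.1] false → true (antecedent false ⇒ implication holds) = true
[1.2.3.1.2] false OR true = true
[1.2.3.1] true → true = true
[1.2.3] NOT true = false
[1.2] true AND true AND false = false
[1] true → false = false
[root] NOT false = true
Overall: true → cleared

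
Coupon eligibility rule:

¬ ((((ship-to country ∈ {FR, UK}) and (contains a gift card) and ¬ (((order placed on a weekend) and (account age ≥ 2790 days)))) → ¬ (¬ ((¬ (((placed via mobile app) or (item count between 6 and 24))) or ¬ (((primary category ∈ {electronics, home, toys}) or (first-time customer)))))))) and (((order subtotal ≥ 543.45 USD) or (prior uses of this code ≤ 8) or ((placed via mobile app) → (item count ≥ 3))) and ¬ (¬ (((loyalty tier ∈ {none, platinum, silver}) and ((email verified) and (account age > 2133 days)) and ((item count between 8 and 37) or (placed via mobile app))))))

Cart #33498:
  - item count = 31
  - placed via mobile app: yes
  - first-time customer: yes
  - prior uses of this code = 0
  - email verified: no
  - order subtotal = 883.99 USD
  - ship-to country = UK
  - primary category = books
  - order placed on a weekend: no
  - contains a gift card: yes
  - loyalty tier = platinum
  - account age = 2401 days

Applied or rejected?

Rejected

Atomic conditions:
  ship-to country ∈ {FR, UK}: UK is in the set → true
  contains a gift card: yes → true
  order placed on a weekend: no → false
  account age ≥ 2790 days: 2401 ≥ 2790 is false
  placed via mobile app: yes → true
  item count between 6 and 24: 31 in [6, 24] is false
  primary category ∈ {electronics, home, toys}: books is not in the set → false
  first-time customer: yes → true
  order subtotal ≥ 543.45 USD: 883.99 ≥ 543.45 is true
  prior uses of this code ≤ 8: 0 ≤ 8 is true
  item count ≥ 3: 31 ≥ 3 is true
  loyalty tier ∈ {none, platinum, silver}: platinum is in the set → true
  email verified: no → false
  account age > 2133 days: 2401 > 2133 is true
  item count between 8 and 37: 31 in [8, 37] is true
Combine:
[1.1.1.3.1] false AND false = false
[1.1.1.3] NOT false = true
[1.1.1] true AND true AND true = true
[1.1.2.1.1.1.1] true OR false = true
[1.1.2.1.1.1] NOT true = false
[1.1.2.1.1.2.1] false OR true = true
[1.1.2.1.1.2] NOT true = false
[1.1.2.1.1] false OR false = false
[1.1.2.1] NOT false = true
[1.1.2] NOT true = false
[1.1] true → false = false
[1] NOT false = true
[2.1.3] true → true = true
[2.1] true OR true OR true = true
[2.2.1.1.2] false AND true = false
[2.2.1.1.3] true OR true = true
[2.2.1.1] true AND false AND true = false
[2.2.1] NOT false = true
[2.2] NOT true = false
[2] true AND false = false
[root] true AND false = false
Overall: false → rejected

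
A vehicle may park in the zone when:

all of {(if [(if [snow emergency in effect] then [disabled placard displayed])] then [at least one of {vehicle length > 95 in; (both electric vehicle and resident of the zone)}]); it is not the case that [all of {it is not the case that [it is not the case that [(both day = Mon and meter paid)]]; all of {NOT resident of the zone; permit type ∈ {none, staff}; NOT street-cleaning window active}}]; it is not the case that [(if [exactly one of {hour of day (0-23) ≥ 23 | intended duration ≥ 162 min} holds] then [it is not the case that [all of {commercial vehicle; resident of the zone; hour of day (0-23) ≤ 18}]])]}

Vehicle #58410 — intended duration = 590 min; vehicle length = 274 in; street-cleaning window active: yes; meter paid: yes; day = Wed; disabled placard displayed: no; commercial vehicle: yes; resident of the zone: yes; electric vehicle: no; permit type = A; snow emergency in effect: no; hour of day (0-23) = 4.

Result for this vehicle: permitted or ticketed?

Permitted

Atomic conditions:
  snow emergency in effect: no → false
  disabled placard displayed: no → false
  vehicle length > 95 in: 274 > 95 is true
  electric vehicle: no → false
  resident of the zone: yes → true
  day = Mon: Wed == Mon is false
  meter paid: yes → true
  NOT resident of the zone: yes → false
  permit type ∈ {none, staff}: A is not in the set → false
  NOT street-cleaning window active: yes → false
  hour of day (0-23) ≥ 23: 4 ≥ 23 is false
  intended duration ≥ 162 min: 590 ≥ 162 is true
  commercial vehicle: yes → true
  hour of day (0-23) ≤ 18: 4 ≤ 18 is true
Combine:
[1.1] false → false (antecedent false ⇒ implication holds) = true
[1.2.2] false AND true = false
[1.2] true OR false = true
[1] true → true = true
[2.1.1.1.1] false AND true = false
[2.1.1.1] NOT false = true
[2.1.1] NOT true = false
[2.1.2] false AND false AND false = false
[2.1] false AND false = false
[2] NOT false = true
[3.1.1] exactly-one(false, true) = true
[3.1.2.1] true AND true AND true = true
[3.1.2] NOT true = false
[3.1] true → false = false
[3] NOT false = true
[root] true AND true AND true = true
Overall: true → permitted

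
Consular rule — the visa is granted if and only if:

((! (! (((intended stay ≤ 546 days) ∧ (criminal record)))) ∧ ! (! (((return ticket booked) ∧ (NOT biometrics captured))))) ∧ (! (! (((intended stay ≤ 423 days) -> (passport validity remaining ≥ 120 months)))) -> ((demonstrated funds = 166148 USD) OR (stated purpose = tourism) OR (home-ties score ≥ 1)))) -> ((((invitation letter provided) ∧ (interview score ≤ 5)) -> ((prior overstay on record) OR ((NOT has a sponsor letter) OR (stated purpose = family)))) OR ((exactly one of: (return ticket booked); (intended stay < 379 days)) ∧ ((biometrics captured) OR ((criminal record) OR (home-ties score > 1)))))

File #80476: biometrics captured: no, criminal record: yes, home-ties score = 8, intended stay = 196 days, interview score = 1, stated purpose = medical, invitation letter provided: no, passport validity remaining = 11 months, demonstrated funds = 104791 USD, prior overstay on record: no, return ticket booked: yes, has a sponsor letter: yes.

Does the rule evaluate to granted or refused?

Granted

Atomic conditions:
  intended stay ≤ 546 days: 196 ≤ 546 is true
  criminal record: yes → true
  return ticket booked: yes → true
  NOT biometrics captured: no → true
  intended stay ≤ 423 days: 196 ≤ 423 is true
  passport validity remaining ≥ 120 months: 11 ≥ 120 is false
  demonstrated funds = 166148 USD: 104791 == 166148 is false
  stated purpose = tourism: medical == tourism is false
  home-ties score ≥ 1: 8 ≥ 1 is true
  invitation letter provided: no → false
  interview score ≤ 5: 1 ≤ 5 is true
  prior overstay on record: no → false
  NOT has a sponsor letter: yes → false
  stated purpose = family: medical == family is false
  intended stay < 379 days: 196 < 379 is true
  biometrics captured: no → false
  home-ties score > 1: 8 > 1 is true
Combine:
[1.1.1.1.1] true AND true = true
[1.1.1.1] NOT true = false
[1.1.1] NOT false = true
[1.1.2.1.1] true AND true = true
[1.1.2.1] NOT true = false
[1.1.2] NOT false = true
[1.1] true AND true = true
[1.2.1.1.1] true → false = false
[1.2.1.1] NOT false = true
[1.2.1] NOT true = false
[1.2.2] false OR false OR true = true
[1.2] false → true (antecedent false ⇒ implication holds) = true
[1] true AND true = true
[2.1.1] false AND true = false
[2.1.2.2] false OR false = false
[2.1.2] false OR false = false
[2.1] false → false (antecedent false ⇒ implication holds) = true
[2.2.1] exactly-one(true, true) = false
[2.2.2.2] true OR true = true
[2.2.2] false OR true = true
[2.2] false AND true = false
[2] true OR false = true
[root] true → true = true
Overall: true → granted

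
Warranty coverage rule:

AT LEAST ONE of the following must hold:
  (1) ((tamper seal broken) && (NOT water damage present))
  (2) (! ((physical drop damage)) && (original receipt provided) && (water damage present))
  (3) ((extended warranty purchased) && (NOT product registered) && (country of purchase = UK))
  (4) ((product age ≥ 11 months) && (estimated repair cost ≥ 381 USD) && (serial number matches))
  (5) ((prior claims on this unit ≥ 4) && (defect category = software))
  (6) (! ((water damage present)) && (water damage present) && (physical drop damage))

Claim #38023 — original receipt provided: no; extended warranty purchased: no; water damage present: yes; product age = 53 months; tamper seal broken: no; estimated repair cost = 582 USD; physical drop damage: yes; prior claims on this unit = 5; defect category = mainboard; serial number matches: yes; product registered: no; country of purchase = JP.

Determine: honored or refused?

Atomic conditions:
  tamper seal broken: no → false
  NOT water damage present: yes → false
  physical drop damage: yes → true
  original receipt provided: no → false
  water damage present: yes → true
  extended warranty purchased: no → false
  NOT product registered: no → true
  country of purchase = UK: JP == UK is false
  product age ≥ 11 months: 53 ≥ 11 is true
  estimated repair cost ≥ 381 USD: 582 ≥ 381 is true
  serial number matches: yes → true
  prior claims on this unit ≥ 4: 5 ≥ 4 is true
  defect category = software: mainboard == software is false
Combine:
[1] false AND false = false
[2.1] NOT true = false
[2] false AND false AND true = false
[3] false AND true AND false = false
[4] true AND true AND true = true
[5] true AND false = false
[6.1] NOT true = false
[6] false AND true AND true = false
[root] false OR false OR false OR true OR false OR false = true
Overall: true → honored

Honored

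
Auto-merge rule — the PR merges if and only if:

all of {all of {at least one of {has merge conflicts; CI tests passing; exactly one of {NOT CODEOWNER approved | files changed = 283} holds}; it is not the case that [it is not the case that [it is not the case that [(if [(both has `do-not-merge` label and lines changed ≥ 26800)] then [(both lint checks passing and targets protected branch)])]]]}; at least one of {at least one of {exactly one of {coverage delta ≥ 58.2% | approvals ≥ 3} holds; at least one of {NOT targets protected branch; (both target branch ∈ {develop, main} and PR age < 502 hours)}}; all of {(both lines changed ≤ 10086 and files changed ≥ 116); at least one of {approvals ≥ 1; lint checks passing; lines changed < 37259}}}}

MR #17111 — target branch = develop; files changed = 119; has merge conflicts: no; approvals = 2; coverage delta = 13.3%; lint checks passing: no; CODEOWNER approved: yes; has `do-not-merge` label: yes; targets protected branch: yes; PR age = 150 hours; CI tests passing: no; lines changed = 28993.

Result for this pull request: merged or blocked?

Blocked

Atomic conditions:
  has merge conflicts: no → false
  CI tests passing: no → false
  NOT CODEOWNER approved: yes → false
  files changed = 283: 119 == 283 is false
  has `do-not-merge` label: yes → true
  lines changed ≥ 26800: 28993 ≥ 26800 is true
  lint checks passing: no → false
  targets protected branch: yes → true
  coverage delta ≥ 58.2%: 13.3 ≥ 58.2 is false
  approvals ≥ 3: 2 ≥ 3 is false
  NOT targets protected branch: yes → false
  target branch ∈ {develop, main}: develop is in the set → true
  PR age < 502 hours: 150 < 502 is true
  lines changed ≤ 10086: 28993 ≤ 10086 is false
  files changed ≥ 116: 119 ≥ 116 is true
  approvals ≥ 1: 2 ≥ 1 is true
  lines changed < 37259: 28993 < 37259 is true
Combine:
[1.1.3] exactly-one(false, false) = false
[1.1] false OR false OR false = false
[1.2.1.1.1.1] true AND true = true
[1.2.1.1.1.2] false AND true = false
[1.2.1.1.1] true → false = false
[1.2.1.1] NOT false = true
[1.2.1] NOT true = false
[1.2] NOT false = true
[1] false AND true = false
[2.1.1] exactly-one(false, false) = false
[2.1.2.2] true AND true = true
[2.1.2] false OR true = true
[2.1] false OR true = true
[2.2.1] false AND true = false
[2.2.2] true OR false OR true = true
[2.2] false AND true = false
[2] true OR false = true
[root] false AND true = false
Overall: false → blocked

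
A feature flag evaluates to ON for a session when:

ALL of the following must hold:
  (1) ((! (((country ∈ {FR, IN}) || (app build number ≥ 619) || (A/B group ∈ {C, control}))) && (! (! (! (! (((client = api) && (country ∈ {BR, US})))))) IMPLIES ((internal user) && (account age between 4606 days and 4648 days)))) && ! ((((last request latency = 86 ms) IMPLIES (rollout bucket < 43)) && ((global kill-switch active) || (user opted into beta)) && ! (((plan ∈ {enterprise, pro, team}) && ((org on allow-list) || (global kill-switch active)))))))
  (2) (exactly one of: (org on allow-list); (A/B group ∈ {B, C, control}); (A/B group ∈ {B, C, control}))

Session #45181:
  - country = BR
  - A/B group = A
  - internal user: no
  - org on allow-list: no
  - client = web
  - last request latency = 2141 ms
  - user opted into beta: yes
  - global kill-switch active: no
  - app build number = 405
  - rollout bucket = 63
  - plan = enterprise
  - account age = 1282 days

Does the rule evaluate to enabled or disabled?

Atomic conditions:
  country ∈ {FR, IN}: BR is not in the set → false
  app build number ≥ 619: 405 ≥ 619 is false
  A/B group ∈ {C, control}: A is not in the set → false
  client = api: web == api is false
  country ∈ {BR, US}: BR is in the set → true
  internal user: no → false
  account age between 4606 days and 4648 days: 1282 in [4606, 4648] is false
  last request latency = 86 ms: 2141 == 86 is false
  rollout bucket < 43: 63 < 43 is false
  global kill-switch active: no → false
  user opted into beta: yes → true
  plan ∈ {enterprise, pro, team}: enterprise is in the set → true
  org on allow-list: no → false
  A/B group ∈ {B, C, control}: A is not in the set → false
Combine:
[1.1.1.1] false OR false OR false = false
[1.1.1] NOT false = true
[1.1.2.1.1.1.1.1] false AND true = false
[1.1.2.1.1.1.1] NOT false = true
[1.1.2.1.1.1] NOT true = false
[1.1.2.1.1] NOT false = true
[1.1.2.1] NOT true = false
[1.1.2.2] false AND false = false
[1.1.2] false → false (antecedent false ⇒ implication holds) = true
[1.1] true AND true = true
[1.2.1.1] false → false (antecedent false ⇒ implication holds) = true
[1.2.1.2] false OR true = true
[1.2.1.3.1.2] false OR false = false
[1.2.1.3.1] true AND false = false
[1.2.1.3] NOT false = true
[1.2.1] true AND true AND true = true
[1.2] NOT true = false
[1] true AND false = false
[2] exactly-one(false, false, false) = false
[root] false AND false = false
Overall: false → disabled

Disabled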